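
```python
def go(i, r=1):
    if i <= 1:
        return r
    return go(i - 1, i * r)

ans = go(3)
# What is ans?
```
Call trace:
go(i=3, r=1)
  go(i=2, r=3)
    go(i=1, r=6)
    -> return 6
  -> return 6
-> return 6

Final answer: 6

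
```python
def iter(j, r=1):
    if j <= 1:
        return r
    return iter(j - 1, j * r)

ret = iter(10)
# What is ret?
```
Call trace:
iter(j=10, r=1)
  iter(j=9, r=10)
    iter(j=8, r=90)
      iter(j=7, r=720)
        iter(j=6, r=5040)
          iter(j=5, r=30240)
            iter(j=4, r=151200)
              iter(j=3, r=604800)
                iter(j=2, r=1814400)
                  iter(j=1, r=3628800)
                  -> return 3628800
                -> return 3628800
              -> return 3628800
            -> return 3628800
          -> return 3628800
        -> return 3628800
      -> return 3628800
    -> return 3628800
  -> return 3628800
-> return 3628800

Final answer: 3628800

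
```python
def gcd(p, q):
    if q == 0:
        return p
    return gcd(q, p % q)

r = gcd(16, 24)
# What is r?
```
Call trace:
gcd(p=16, q=24)
  gcd(p=24, q=16)
    gcd(p=16, q=8)
      gcd(p=8, q=0)
      -> return 8
    -> return 8
  -> return 8
-> return 8

Final answer: 8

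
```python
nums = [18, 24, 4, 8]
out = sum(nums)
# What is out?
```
Trace:
  nums=[18, 24, 4, 8]
  nums=[18, 24, 4, 8], out=54

Final answer: 54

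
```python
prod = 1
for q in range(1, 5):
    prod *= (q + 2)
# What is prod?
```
Trace:
  prod=1
  prod=3, q=1
  prod=12, q=2
  prod=60, q=3
  prod=360, q=4

Final answer: 360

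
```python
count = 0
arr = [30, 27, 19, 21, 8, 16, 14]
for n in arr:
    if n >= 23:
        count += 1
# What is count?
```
Trace:
  count=0
  count=1, n=30
  count=2, n=27
  count=2, n=19
  count=2, n=21
  count=2, n=8
  count=2, n=16
  count=2, n=14

Final answer: 2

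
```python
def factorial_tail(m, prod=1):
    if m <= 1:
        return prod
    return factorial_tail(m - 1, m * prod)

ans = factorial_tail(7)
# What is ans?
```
Call trace:
factorial_tail(m=7, prod=1)
  factorial_tail(m=6, prod=7)
    factorial_tail(m=5, prod=42)
      factorial_tail(m=4, prod=210)
        factorial_tail(m=3, prod=840)
          factorial_tail(m=2, prod=2520)
            factorial_tail(m=1, prod=5040)
            -> return 5040
          -> return 5040
        -> return 5040
      -> return 5040
    -> return 5040
  -> return 5040
-> return 5040

Final answer: 5040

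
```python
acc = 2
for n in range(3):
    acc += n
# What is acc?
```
Trace:
  acc=2
  acc=2, n=0
  acc=3, n=1
  acc=5, n=2

Final answer: 5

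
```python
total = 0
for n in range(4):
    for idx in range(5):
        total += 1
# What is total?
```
Trace:
  total=0
  total=1, n=0, idx=0
  total=2, n=0, idx=1
  total=3, n=0, idx=2
  total=4, n=0, idx=3
  total=5, n=0, idx=4
  total=6, n=1, idx=0
  total=7, n=1, idx=1
  total=8, n=1, idx=2
  total=9, n=1, idx=3
  total=10, n=1, idx=4
  total=11, n=2, idx=0
  total=12, n=2, idx=1
  total=13, n=2, idx=2
  total=14, n=2, idx=3
  total=15, n=2, idx=4
  total=16, n=3, idx=0
  total=17, n=3, idx=1
  total=18, n=3, idx=2
  total=19, n=3, idx=3
  total=20, n=3, idx=4

Final answer: 20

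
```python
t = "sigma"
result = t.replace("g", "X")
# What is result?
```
Trace:
  t='sigma'
  t='sigma', result='siXma'

Final answer: 'siXma'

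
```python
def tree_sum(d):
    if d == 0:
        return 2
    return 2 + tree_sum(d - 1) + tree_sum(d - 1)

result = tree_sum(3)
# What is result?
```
Call trace (a repeated sub-call is expanded the first time; later identical calls just restate its return value):
tree_sum(d=3)
  tree_sum(d=2)
    tree_sum(d=1)
      tree_sum(d=0)
      -> return 2
      tree_sum(d=0)
      -> return 2
    -> return 6
    tree_sum(d=1) -> return 6  (same call as traced above)
  -> return 14
  tree_sum(d=2) -> return 14  (same call as traced above)
-> return 30

Final answer: 30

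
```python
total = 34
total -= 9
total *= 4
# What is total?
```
Trace:
  total=34
  total=25
  total=100

Final answer: 100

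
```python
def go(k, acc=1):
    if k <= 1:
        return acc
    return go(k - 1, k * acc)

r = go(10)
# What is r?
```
Call trace:
go(k=10, acc=1)
  go(k=9, acc=10)
    go(k=8, acc=90)
      go(k=7, acc=720)
        go(k=6, acc=5040)
          go(k=5, acc=30240)
            go(k=4, acc=151200)
              go(k=3, acc=604800)
                go(k=2, acc=1814400)
                  go(k=1, acc=3628800)
                  -> return 3628800
                -> return 3628800
              -> return 3628800
            -> return 3628800
          -> return 3628800
        -> return 3628800
      -> return 3628800
    -> return 3628800
  -> return 3628800
-> return 3628800

Final answer: 3628800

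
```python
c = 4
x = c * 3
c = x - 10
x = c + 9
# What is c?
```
Trace:
  c=4
  c=4, x=12
  c=2, x=12
  c=2, x=11

Final answer: 2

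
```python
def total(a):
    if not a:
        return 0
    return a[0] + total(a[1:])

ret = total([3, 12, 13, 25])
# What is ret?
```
Call trace:
total(a=[3, 12, 13, 25])
  total(a=[12, 13, 25])
    total(a=[13, 25])
      total(a=[25])
        total(a=[])
        -> return 0
      -> return 25
    -> return 38
  -> return 50
-> return 53

Final answer: 53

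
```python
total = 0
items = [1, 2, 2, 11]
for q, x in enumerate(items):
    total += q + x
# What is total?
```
Trace:
  total=0
  total=1, q=0, x=1
  total=4, q=1, x=2
  total=8, q=2, x=2
  total=22, q=3, x=11

Final answer: 22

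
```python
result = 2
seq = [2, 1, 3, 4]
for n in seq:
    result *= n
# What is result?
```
Trace:
  result=2
  result=4, n=2
  result=4, n=1
  result=12, n=3
  result=48, n=4

Final answer: 48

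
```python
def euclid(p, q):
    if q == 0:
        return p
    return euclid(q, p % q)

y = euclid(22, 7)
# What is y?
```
Call trace:
euclid(p=22, q=7)
  euclid(p=7, q=1)
    euclid(p=1, q=0)
    -> return 1
  -> return 1
-> return 1

Final answer: 1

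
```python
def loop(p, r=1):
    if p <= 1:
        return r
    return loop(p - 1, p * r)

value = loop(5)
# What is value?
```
Call trace:
loop(p=5, r=1)
  loop(p=4, r=5)
    loop(p=3, r=20)
      loop(p=2, r=60)
        loop(p=1, r=120)
        -> return 120
      -> return 120
    -> return 120
  -> return 120
-> return 120

Final answer: 120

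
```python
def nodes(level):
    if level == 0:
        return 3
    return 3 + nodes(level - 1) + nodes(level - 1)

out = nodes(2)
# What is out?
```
Call trace (a repeated sub-call is expanded the first time; later identical calls just restate its return value):
nodes(level=2)
  nodes(level=1)
    nodes(level=0)
    -> return 3
    nodes(level=0)
    -> return 3
  -> return 9
  nodes(level=1) -> return 9  (same call as traced above)
-> return 21

Final answer: 21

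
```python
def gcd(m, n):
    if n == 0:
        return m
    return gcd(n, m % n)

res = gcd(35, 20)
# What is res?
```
Call trace:
gcd(m=35, n=20)
  gcd(m=20, n=15)
    gcd(m=15, n=5)
      gcd(m=5, n=0)
      -> return 5
    -> return 5
  -> return 5
-> return 5

Final answer: 5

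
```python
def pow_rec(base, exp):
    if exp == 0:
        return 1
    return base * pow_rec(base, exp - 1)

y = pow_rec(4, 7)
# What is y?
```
Call trace:
pow_rec(base=4, exp=7)
  pow_rec(base=4, exp=6)
    pow_rec(base=4, exp=5)
      pow_rec(base=4, exp=4)
        pow_rec(base=4, exp=3)
          pow_rec(base=4, exp=2)
            pow_rec(base=4, exp=1)
              pow_rec(base=4, exp=0)
              -> return 1
            -> return 4
          -> return 16
        -> return 64
      -> return 256
    -> return 1024
  -> return 4096
-> return 16384

Final answer: 16384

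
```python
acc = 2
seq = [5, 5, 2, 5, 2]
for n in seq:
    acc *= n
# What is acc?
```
Trace:
  acc=2
  acc=10, n=5
  acc=50, n=5
  acc=100, n=2
  acc=500, n=5
  acc=1000, n=2

Final answer: 1000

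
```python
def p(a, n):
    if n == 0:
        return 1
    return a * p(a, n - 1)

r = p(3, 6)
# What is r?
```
Call trace:
p(a=3, n=6)
  p(a=3, n=5)
    p(a=3, n=4)
      p(a=3, n=3)
        p(a=3, n=2)
          p(a=3, n=1)
            p(a=3, n=0)
            -> return 1
          -> return 3
        -> return 9
      -> return 27
    -> return 81
  -> return 243
-> return 729

Final answer: 729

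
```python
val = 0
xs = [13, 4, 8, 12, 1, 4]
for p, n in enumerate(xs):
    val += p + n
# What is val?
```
Trace:
  val=0
  val=13, p=0, n=13
  val=18, p=1, n=4
  val=28, p=2, n=8
  val=43, p=3, n=12
  val=48, p=4, n=1
  val=57, p=5, n=4

Final answer: 57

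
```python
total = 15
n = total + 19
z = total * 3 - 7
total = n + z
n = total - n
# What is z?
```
Trace:
  total=15
  total=15, n=34
  total=15, n=34, z=38
  total=72, n=34, z=38
  total=72, n=38, z=38

Final answer: 38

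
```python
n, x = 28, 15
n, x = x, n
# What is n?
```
Trace:
  n=28, x=15
  n=15, x=28

Final answer: 15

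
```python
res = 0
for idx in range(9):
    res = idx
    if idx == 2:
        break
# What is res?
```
Trace:
  res=0
  res=0, idx=0
  res=1, idx=1
  res=2, idx=2

Final answer: 2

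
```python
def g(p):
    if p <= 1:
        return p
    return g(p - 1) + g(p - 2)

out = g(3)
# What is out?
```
Call trace:
g(p=3)
  g(p=2)
    g(p=1)
    -> return 1
    g(p=0)
    -> return 0
  -> return 1
  g(p=1)
  -> return 1
-> return 2

Final answer: 2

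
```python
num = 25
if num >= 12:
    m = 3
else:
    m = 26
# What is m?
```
Trace:
  num=25
  num=25, m=3

Final answer: 3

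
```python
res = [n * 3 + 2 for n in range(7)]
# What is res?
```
Trace:
  n=0
  n=1
  n=2
  n=3
  n=4
  n=5
  n=6
  res=[2, 5, 8, 11, 14, 17, 20]

Final answer: [2, 5, 8, 11, 14, 17, 20]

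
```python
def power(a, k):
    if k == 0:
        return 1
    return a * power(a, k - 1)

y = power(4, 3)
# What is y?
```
Call trace:
power(a=4, k=3)
  power(a=4, k=2)
    power(a=4, k=1)
      power(a=4, k=0)
      -> return 1
    -> return 4
  -> return 16
-> return 64

Final answer: 64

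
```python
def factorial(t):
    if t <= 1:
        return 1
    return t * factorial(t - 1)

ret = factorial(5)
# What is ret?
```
Call trace:
factorial(t=5)
  factorial(t=4)
    factorial(t=3)
      factorial(t=2)
        factorial(t=1)
        -> return 1
      -> return 2
    -> return 6
  -> return 24
-> return 120

Final answer: 120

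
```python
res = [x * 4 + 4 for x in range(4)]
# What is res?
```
Trace:
  x=0
  x=1
  x=2
  x=3
  res=[4, 8, 12, 16]

Final answer: [4, 8, 12, 16]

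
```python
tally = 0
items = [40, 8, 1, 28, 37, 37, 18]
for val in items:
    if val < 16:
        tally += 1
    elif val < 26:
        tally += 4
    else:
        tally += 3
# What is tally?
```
Trace:
  tally=0
  tally=3, val=40
  tally=4, val=8
  tally=5, val=1
  tally=8, val=28
  tally=11, val=37
  tally=14, val=37
  tally=18, val=18

Final answer: 18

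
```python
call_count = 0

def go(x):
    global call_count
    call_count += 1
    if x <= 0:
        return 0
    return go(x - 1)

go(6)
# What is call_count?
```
Call trace:
go(x=6)
  go(x=5)
    go(x=4)
      go(x=3)
        go(x=2)
          go(x=1)
            go(x=0)
            -> return 0
          -> return 0
        -> return 0
      -> return 0
    -> return 0
  -> return 0
-> return 0

call_count is incremented once per call. go is entered once for each x = 6, 5, 4, 3, 2, 1, 0 (the x <= 0 call returns without recursing), i.e. 6 + 1 calls.
call_count = 7

Final answer: 7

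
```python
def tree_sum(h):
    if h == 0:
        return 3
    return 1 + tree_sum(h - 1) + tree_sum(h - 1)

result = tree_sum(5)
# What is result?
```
Call trace (a repeated sub-call is expanded the first time; later identical calls just restate its return value):
tree_sum(h=5)
  tree_sum(h=4)
    tree_sum(h=3)
      tree_sum(h=2)
        tree_sum(h=1)
          tree_sum(h=0)
          -> return 3
          tree_sum(h=0)
          -> return 3
        -> return 7
        tree_sum(h=1) -> return 7  (same call as traced above)
      -> return 15
      tree_sum(h=2) -> return 15  (same call as traced above)
    -> return 31
    tree_sum(h=3) -> return 31  (same call as traced above)
  -> return 63
  tree_sum(h=4) -> return 63  (same call as traced above)
-> return 127

Final answer: 127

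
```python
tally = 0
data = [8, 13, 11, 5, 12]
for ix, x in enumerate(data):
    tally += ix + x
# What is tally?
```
Trace:
  tally=0
  tally=8, ix=0, x=8
  tally=22, ix=1, x=13
  tally=35, ix=2, x=11
  tally=43, ix=3, x=5
  tally=59, ix=4, x=12

Final answer: 59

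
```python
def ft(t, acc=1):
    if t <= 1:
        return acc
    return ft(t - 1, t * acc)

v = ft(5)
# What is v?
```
Call trace:
ft(t=5, acc=1)
  ft(t=4, acc=5)
    ft(t=3, acc=20)
      ft(t=2, acc=60)
        ft(t=1, acc=120)
        -> return 120
      -> return 120
    -> return 120
  -> return 120
-> return 120

Final answer: 120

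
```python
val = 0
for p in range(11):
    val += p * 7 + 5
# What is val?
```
Trace:
  val=0
  val=5, p=0
  val=17, p=1
  val=36, p=2
  val=62, p=3
  val=95, p=4
  val=135, p=5
  val=182, p=6
  val=236, p=7
  val=297, p=8
  val=365, p=9
  val=440, p=10

Final answer: 440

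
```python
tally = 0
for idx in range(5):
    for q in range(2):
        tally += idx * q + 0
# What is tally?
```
Trace:
  tally=0
  tally=0, idx=0, q=0
  tally=0, idx=0, q=1
  tally=0, idx=1, q=0
  tally=1, idx=1, q=1
  tally=1, idx=2, q=0
  tally=3, idx=2, q=1
  tally=3, idx=3, q=0
  tally=6, idx=3, q=1
  tally=6, idx=4, q=0
  tally=10, idx=4, q=1

Final answer: 10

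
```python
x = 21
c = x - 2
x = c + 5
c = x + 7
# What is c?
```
Trace:
  x=21
  x=21, c=19
  x=24, c=19
  x=24, c=31

Final answer: 31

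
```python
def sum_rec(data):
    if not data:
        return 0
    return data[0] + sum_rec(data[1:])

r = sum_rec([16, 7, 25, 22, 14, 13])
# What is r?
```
Call trace:
sum_rec(data=[16, 7, 25, 22, 14, 13])
  sum_rec(data=[7, 25, 22, 14, 13])
    sum_rec(data=[25, 22, 14, 13])
      sum_rec(data=[22, 14, 13])
        sum_rec(data=[14, 13])
          sum_rec(data=[13])
            sum_rec(data=[])
            -> return 0
          -> return 13
        -> return 27
      -> return 49
    -> return 74
  -> return 81
-> return 97

Final answer: 97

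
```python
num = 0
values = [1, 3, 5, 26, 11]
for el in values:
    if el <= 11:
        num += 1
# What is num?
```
Trace:
  num=0
  num=1, el=1
  num=2, el=3
  num=3, el=5
  num=3, el=26
  num=4, el=11

Final answer: 4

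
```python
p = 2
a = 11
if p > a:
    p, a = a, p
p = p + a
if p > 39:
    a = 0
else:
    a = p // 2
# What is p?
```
Trace:
  p=2
  p=2, a=11
  p=2, a=11
  p=13, a=11
  p=13, a=6

Final answer: 13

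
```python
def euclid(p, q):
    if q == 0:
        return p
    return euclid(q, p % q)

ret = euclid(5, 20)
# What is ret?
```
Call trace:
euclid(p=5, q=20)
  euclid(p=20, q=5)
    euclid(p=5, q=0)
    -> return 5
  -> return 5
-> return 5

Final answer: 5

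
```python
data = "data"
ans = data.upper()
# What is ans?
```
Trace:
  data='data'
  data='data', ans='DATA'

Final answer: 'DATA'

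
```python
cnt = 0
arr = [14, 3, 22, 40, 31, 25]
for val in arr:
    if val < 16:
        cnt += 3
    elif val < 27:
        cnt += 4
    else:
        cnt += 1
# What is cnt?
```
Trace:
  cnt=0
  cnt=3, val=14
  cnt=6, val=3
  cnt=10, val=22
  cnt=11, val=40
  cnt=12, val=31
  cnt=16, val=25

Final answer: 16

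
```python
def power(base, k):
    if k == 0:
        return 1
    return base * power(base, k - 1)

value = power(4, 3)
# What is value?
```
Call trace:
power(base=4, k=3)
  power(base=4, k=2)
    power(base=4, k=1)
      power(base=4, k=0)
      -> return 1
    -> return 4
  -> return 16
-> return 64

Final answer: 64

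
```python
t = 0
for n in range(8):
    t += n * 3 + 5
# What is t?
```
Trace:
  t=0
  t=5, n=0
  t=13, n=1
  t=24, n=2
  t=38, n=3
  t=55, n=4
  t=75, n=5
  t=98, n=6
  t=124, n=7

Final answer: 124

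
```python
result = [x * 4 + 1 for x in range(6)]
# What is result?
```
Trace:
  x=0
  x=1
  x=2
  x=3
  x=4
  x=5
  result=[1, 5, 9, 13, 17, 21]

Final answer: [1, 5, 9, 13, 17, 21]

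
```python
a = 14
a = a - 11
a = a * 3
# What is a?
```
Trace:
  a=14
  a=3
  a=9

Final answer: 9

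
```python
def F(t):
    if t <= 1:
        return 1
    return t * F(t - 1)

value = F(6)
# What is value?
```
Call trace:
F(t=6)
  F(t=5)
    F(t=4)
      F(t=3)
        F(t=2)
          F(t=1)
          -> return 1
        -> return 2
      -> return 6
    -> return 24
  -> return 120
-> return 720

Final answer: 720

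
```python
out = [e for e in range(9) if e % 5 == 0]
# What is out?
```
Trace:
  e=0
  e=1
  e=2
  e=3
  e=4
  e=5
  e=6
  e=7
  e=8
  out=[0, 5]

Final answer: [0, 5]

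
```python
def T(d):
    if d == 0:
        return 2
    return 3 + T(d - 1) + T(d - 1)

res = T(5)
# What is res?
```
Call trace (a repeated sub-call is expanded the first time; later identical calls just restate its return value):
T(d=5)
  T(d=4)
    T(d=3)
      T(d=2)
        T(d=1)
          T(d=0)
          -> return 2
          T(d=0)
          -> return 2
        -> return 7
        T(d=1) -> return 7  (same call as traced above)
      -> return 17
      T(d=2) -> return 17  (same call as traced above)
    -> return 37
    T(d=3) -> return 37  (same call as traced above)
  -> return 77
  T(d=4) -> return 77  (same call as traced above)
-> return 157

Final answer: 157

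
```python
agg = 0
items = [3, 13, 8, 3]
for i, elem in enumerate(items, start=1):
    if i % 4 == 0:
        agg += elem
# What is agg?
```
Trace:
  agg=0
  agg=0, i=1, elem=3
  agg=0, i=2, elem=13
  agg=0, i=3, elem=8
  agg=3, i=4, elem=3

Final answer: 3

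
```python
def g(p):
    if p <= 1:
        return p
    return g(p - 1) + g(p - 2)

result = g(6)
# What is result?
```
Call trace (a repeated sub-call is expanded the first time; later identical calls just restate its return value):
g(p=6)
  g(p=5)
    g(p=4)
      g(p=3)
        g(p=2)
          g(p=1)
          -> return 1
          g(p=0)
          -> return 0
        -> return 1
        g(p=1)
        -> return 1
      -> return 2
      g(p=2) -> return 1  (same call as traced above)
    -> return 3
    g(p=3) -> return 2  (same call as traced above)
  -> return 5
  g(p=4) -> return 3  (same call as traced above)
-> return 8

Final answer: 8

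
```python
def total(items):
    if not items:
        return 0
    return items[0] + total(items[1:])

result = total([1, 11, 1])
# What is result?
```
Call trace:
total(items=[1, 11, 1])
  total(items=[11, 1])
    total(items=[1])
      total(items=[])
      -> return 0
    -> return 1
  -> return 12
-> return 13

Final answer: 13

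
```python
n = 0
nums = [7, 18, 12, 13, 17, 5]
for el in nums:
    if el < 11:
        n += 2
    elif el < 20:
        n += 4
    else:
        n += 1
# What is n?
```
Trace:
  n=0
  n=2, el=7
  n=6, el=18
  n=10, el=12
  n=14, el=13
  n=18, el=17
  n=20, el=5

Final answer: 20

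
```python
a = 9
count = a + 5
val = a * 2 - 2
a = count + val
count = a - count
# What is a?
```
Trace:
  a=9
  a=9, count=14
  a=9, count=14, val=16
  a=30, count=14, val=16
  a=30, count=16, val=16

Final answer: 30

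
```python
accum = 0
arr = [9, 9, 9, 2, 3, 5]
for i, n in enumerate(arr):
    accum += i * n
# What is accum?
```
Trace:
  accum=0
  accum=0, i=0, n=9
  accum=9, i=1, n=9
  accum=27, i=2, n=9
  accum=33, i=3, n=2
  accum=45, i=4, n=3
  accum=70, i=5, n=5

Final answer: 70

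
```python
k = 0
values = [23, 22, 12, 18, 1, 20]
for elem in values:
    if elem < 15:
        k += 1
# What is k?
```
Trace:
  k=0
  k=0, elem=23
  k=0, elem=22
  k=1, elem=12
  k=1, elem=18
  k=2, elem=1
  k=2, elem=20

Final answer: 2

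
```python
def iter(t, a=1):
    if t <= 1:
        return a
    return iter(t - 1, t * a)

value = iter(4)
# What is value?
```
Call trace:
iter(t=4, a=1)
  iter(t=3, a=4)
    iter(t=2, a=12)
      iter(t=1, a=24)
      -> return 24
    -> return 24
  -> return 24
-> return 24

Final answer: 24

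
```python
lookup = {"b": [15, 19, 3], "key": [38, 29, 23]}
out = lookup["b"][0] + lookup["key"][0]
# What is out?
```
Trace:
  lookup={'b': [15, 19, 3], 'key': [38, 29, 23]}
  lookup={'b': [15, 19, 3], 'key': [38, 29, 23]}, out=53

Final answer: 53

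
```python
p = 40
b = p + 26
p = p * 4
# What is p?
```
Trace:
  p=40
  p=40, b=66
  p=160, b=66

Final answer: 160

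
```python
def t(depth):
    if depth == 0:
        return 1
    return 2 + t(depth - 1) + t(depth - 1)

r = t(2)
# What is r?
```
Call trace (a repeated sub-call is expanded the first time; later identical calls just restate its return value):
t(depth=2)
  t(depth=1)
    t(depth=0)
    -> return 1
    t(depth=0)
    -> return 1
  -> return 4
  t(depth=1) -> return 4  (same call as traced above)
-> return 10

Final answer: 10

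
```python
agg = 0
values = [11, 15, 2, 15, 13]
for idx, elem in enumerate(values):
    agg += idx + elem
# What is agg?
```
Trace:
  agg=0
  agg=11, idx=0, elem=11
  agg=27, idx=1, elem=15
  agg=31, idx=2, elem=2
  agg=49, idx=3, elem=15
  agg=66, idx=4, elem=13

Final answer: 66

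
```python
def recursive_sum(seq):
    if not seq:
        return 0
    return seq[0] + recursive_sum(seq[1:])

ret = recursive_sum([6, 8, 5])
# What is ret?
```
Call trace:
recursive_sum(seq=[6, 8, 5])
  recursive_sum(seq=[8, 5])
    recursive_sum(seq=[5])
      recursive_sum(seq=[])
      -> return 0
    -> return 5
  -> return 13
-> return 19

Final answer: 19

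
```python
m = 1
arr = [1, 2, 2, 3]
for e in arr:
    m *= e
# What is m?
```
Trace:
  m=1
  m=1, e=1
  m=2, e=2
  m=4, e=2
  m=12, e=3

Final answer: 12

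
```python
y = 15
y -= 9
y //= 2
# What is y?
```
Trace:
  y=15
  y=6
  y=3

Final answer: 3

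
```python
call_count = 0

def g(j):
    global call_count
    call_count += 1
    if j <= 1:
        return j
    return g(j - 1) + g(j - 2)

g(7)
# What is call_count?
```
Call trace (a repeated sub-call is expanded the first time; later identical calls just restate its return value):
g(j=7)
  g(j=6)
    g(j=5)
      g(j=4)
        g(j=3)
          g(j=2)
            g(j=1)
            -> return 1
            g(j=0)
            -> return 0
          -> return 1
          g(j=1)
          -> return 1
        -> return 2
        g(j=2) -> return 1  (same call as traced above)
      -> return 3
      g(j=3) -> return 2  (same call as traced above)
    -> return 5
    g(j=4) -> return 3  (same call as traced above)
  -> return 8
  g(j=5) -> return 5  (same call as traced above)
-> return 13

call_count is incremented once per call, so count the calls in each subtree. Let C(j) = number of calls made by g(j).
C(0) = C(1) = 1 (base case, no recursion); C(j) = 1 + C(j - 1) + C(j - 2) otherwise.
C(2) = 1 + C(1) + C(0) = 1 + 1 + 1 = 3
C(3) = 1 + C(2) + C(1) = 1 + 3 + 1 = 5
C(4) = 1 + C(3) + C(2) = 1 + 5 + 3 = 9
C(5) = 1 + C(4) + C(3) = 1 + 9 + 5 = 15
C(6) = 1 + C(5) + C(4) = 1 + 15 + 9 = 25
C(7) = 1 + C(6) + C(5) = 1 + 25 + 15 = 41
call_count = C(7) = 41

Final answer: 41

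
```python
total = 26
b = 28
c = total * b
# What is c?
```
Trace:
  total=26
  total=26, b=28
  total=26, b=28, c=728

Final answer: 728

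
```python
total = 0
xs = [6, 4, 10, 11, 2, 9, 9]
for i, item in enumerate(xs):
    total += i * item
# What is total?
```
Trace:
  total=0
  total=0, i=0, item=6
  total=4, i=1, item=4
  total=24, i=2, item=10
  total=57, i=3, item=11
  total=65, i=4, item=2
  total=110, i=5, item=9
  total=164, i=6, item=9

Final answer: 164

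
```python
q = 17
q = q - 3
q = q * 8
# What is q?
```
Trace:
  q=17
  q=14
  q=112

Final answer: 112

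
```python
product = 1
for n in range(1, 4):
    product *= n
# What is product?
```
Trace:
  product=1
  product=1, n=1
  product=2, n=2
  product=6, n=3

Final answer: 6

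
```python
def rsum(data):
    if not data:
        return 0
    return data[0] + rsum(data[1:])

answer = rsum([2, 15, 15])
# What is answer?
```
Call trace:
rsum(data=[2, 15, 15])
  rsum(data=[15, 15])
    rsum(data=[15])
      rsum(data=[])
      -> return 0
    -> return 15
  -> return 30
-> return 32

Final answer: 32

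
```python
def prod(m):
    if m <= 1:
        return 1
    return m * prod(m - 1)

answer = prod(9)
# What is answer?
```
Call trace:
prod(m=9)
  prod(m=8)
    prod(m=7)
      prod(m=6)
        prod(m=5)
          prod(m=4)
            prod(m=3)
              prod(m=2)
                prod(m=1)
                -> return 1
              -> return 2
            -> return 6
          -> return 24
        -> return 120
      -> return 720
    -> return 5040
  -> return 40320
-> return 362880

Final answer: 362880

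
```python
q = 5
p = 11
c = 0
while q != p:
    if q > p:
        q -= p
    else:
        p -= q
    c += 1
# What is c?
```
Trace:
  q=5
  q=5, p=11
  q=5, p=11, c=0
  q=5, p=6, c=1
  q=5, p=1, c=2
  q=4, p=1, c=3
  q=3, p=1, c=4
  q=2, p=1, c=5
  q=1, p=1, c=6

Final answer: 6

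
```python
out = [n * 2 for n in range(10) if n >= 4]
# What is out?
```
Trace:
  n=0
  n=1
  n=2
  n=3
  n=4
  n=5
  n=6
  n=7
  n=8
  n=9
  out=[8, 10, 12, 14, 16, 18]

Final answer: [8, 10, 12, 14, 16, 18]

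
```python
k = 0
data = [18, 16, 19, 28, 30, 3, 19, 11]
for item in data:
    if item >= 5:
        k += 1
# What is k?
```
Trace:
  k=0
  k=1, item=18
  k=2, item=16
  k=3, item=19
  k=4, item=28
  k=5, item=30
  k=5, item=3
  k=6, item=19
  k=7, item=11

Final answer: 7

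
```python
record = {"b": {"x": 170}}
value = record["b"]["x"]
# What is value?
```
Trace:
  record={'b': {'x': 170}}
  record={'b': {'x': 170}}, value=170

Final answer: 170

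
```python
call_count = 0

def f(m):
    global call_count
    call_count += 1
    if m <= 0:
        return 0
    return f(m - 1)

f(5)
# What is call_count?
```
Call trace:
f(m=5)
  f(m=4)
    f(m=3)
      f(m=2)
        f(m=1)
          f(m=0)
          -> return 0
        -> return 0
      -> return 0
    -> return 0
  -> return 0
-> return 0

call_count is incremented once per call. f is entered once for each m = 5, 4, 3, 2, 1, 0 (the m <= 0 call returns without recursing), i.e. 5 + 1 calls.
call_count = 6

Final answer: 6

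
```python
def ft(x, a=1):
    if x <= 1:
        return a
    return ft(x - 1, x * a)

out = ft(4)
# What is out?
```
Call trace:
ft(x=4, a=1)
  ft(x=3, a=4)
    ft(x=2, a=12)
      ft(x=1, a=24)
      -> return 24
    -> return 24
  -> return 24
-> return 24

Final answer: 24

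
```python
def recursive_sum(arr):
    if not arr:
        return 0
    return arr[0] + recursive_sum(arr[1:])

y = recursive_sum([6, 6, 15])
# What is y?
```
Call trace:
recursive_sum(arr=[6, 6, 15])
  recursive_sum(arr=[6, 15])
    recursive_sum(arr=[15])
      recursive_sum(arr=[])
      -> return 0
    -> return 15
  -> return 21
-> return 27

Final answer: 27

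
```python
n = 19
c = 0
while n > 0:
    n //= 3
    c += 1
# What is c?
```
Trace:
  n=19
  n=19, c=0
  n=6, c=1
  n=2, c=2
  n=0, c=3

Final answer: 3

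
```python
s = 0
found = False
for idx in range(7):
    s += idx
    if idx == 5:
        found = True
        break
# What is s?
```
Trace:
  s=0
  s=0, found=False
  s=0, found=False, idx=0
  s=1, found=False, idx=1
  s=3, found=False, idx=2
  s=6, found=False, idx=3
  s=10, found=False, idx=4
  s=15, found=True, idx=5

Final answer: 15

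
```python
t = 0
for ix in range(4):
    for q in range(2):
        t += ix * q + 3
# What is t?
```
Trace:
  t=0
  t=3, ix=0, q=0
  t=6, ix=0, q=1
  t=9, ix=1, q=0
  t=13, ix=1, q=1
  t=16, ix=2, q=0
  t=21, ix=2, q=1
  t=24, ix=3, q=0
  t=30, ix=3, q=1

Final answer: 30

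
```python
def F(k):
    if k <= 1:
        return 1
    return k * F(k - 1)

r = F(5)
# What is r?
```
Call trace:
F(k=5)
  F(k=4)
    F(k=3)
      F(k=2)
        F(k=1)
        -> return 1
      -> return 2
    -> return 6
  -> return 24
-> return 120

Final answer: 120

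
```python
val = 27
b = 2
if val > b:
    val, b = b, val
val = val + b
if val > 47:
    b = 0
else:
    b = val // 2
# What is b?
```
Trace:
  val=27
  val=27, b=2
  val=2, b=27
  val=29, b=27
  val=29, b=14

Final answer: 14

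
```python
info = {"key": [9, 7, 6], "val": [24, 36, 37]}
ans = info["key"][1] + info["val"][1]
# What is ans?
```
Trace:
  info={'key': [9, 7, 6], 'val': [24, 36, 37]}
  info={'key': [9, 7, 6], 'val': [24, 36, 37]}, ans=43

Final answer: 43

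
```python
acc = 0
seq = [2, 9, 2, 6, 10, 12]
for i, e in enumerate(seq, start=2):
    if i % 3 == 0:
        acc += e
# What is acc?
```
Trace:
  acc=0
  acc=0, i=2, e=2
  acc=9, i=3, e=9
  acc=9, i=4, e=2
  acc=9, i=5, e=6
  acc=19, i=6, e=10
  acc=19, i=7, e=12

Final answer: 19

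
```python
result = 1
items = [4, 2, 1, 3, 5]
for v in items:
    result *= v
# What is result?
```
Trace:
  result=1
  result=4, v=4
  result=8, v=2
  result=8, v=1
  result=24, v=3
  result=120, v=5

Final answer: 120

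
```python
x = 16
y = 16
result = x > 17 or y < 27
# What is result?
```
Trace:
  x=16
  x=16, y=16
  x=16, y=16, result=True

Final answer: True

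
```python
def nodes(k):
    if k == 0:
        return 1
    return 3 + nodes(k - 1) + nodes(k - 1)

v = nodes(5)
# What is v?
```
Call trace (a repeated sub-call is expanded the first time; later identical calls just restate its return value):
nodes(k=5)
  nodes(k=4)
    nodes(k=3)
      nodes(k=2)
        nodes(k=1)
          nodes(k=0)
          -> return 1
          nodes(k=0)
          -> return 1
        -> return 5
        nodes(k=1) -> return 5  (same call as traced above)
      -> return 13
      nodes(k=2) -> return 13  (same call as traced above)
    -> return 29
    nodes(k=3) -> return 29  (same call as traced above)
  -> return 61
  nodes(k=4) -> return 61  (same call as traced above)
-> return 125

Final answer: 125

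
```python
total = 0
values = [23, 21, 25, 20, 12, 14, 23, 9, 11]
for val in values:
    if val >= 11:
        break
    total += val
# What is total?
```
Trace:
  total=0
  total=0, val=23

Final answer: 0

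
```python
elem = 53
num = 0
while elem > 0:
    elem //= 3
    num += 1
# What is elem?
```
Trace:
  elem=53
  elem=53, num=0
  elem=17, num=1
  elem=5, num=2
  elem=1, num=3
  elem=0, num=4

Final answer: 0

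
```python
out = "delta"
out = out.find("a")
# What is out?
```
Trace:
  out='delta'
  out=4

Final answer: 4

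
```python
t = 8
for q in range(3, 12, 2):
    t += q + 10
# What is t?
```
Trace:
  t=8
  t=21, q=3
  t=36, q=5
  t=53, q=7
  t=72, q=9
  t=93, q=11

Final answer: 93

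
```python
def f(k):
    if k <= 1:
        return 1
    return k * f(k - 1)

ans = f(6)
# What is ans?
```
Call trace:
f(k=6)
  f(k=5)
    f(k=4)
      f(k=3)
        f(k=2)
          f(k=1)
          -> return 1
        -> return 2
      -> return 6
    -> return 24
  -> return 120
-> return 720

Final answer: 720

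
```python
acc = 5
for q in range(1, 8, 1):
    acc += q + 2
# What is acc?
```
Trace:
  acc=5
  acc=8, q=1
  acc=12, q=2
  acc=17, q=3
  acc=23, q=4
  acc=30, q=5
  acc=38, q=6
  acc=47, q=7

Final answer: 47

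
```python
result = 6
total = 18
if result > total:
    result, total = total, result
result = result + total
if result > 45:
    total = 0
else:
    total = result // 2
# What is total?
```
Trace:
  result=6
  result=6, total=18
  result=6, total=18
  result=24, total=18
  result=24, total=12

Final answer: 12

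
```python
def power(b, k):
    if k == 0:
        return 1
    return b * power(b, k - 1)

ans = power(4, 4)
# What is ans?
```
Call trace:
power(b=4, k=4)
  power(b=4, k=3)
    power(b=4, k=2)
      power(b=4, k=1)
        power(b=4, k=0)
        -> return 1
      -> return 4
    -> return 16
  -> return 64
-> return 256

Final answer: 256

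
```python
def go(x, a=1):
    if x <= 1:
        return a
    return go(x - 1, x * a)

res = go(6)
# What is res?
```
Call trace:
go(x=6, a=1)
  go(x=5, a=6)
    go(x=4, a=30)
      go(x=3, a=120)
        go(x=2, a=360)
          go(x=1, a=720)
          -> return 720
        -> return 720
      -> return 720
    -> return 720
  -> return 720
-> return 720

Final answer: 720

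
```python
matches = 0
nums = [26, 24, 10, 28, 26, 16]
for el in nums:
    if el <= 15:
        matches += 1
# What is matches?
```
Trace:
  matches=0
  matches=0, el=26
  matches=0, el=24
  matches=1, el=10
  matches=1, el=28
  matches=1, el=26
  matches=1, el=16

Final answer: 1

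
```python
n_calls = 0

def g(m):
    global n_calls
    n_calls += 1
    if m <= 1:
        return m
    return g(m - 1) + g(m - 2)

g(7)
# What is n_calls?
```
Call trace (a repeated sub-call is expanded the first time; later identical calls just restate its return value):
g(m=7)
  g(m=6)
    g(m=5)
      g(m=4)
        g(m=3)
          g(m=2)
            g(m=1)
            -> return 1
            g(m=0)
            -> return 0
          -> return 1
          g(m=1)
          -> return 1
        -> return 2
        g(m=2) -> return 1  (same call as traced above)
      -> return 3
      g(m=3) -> return 2  (same call as traced above)
    -> return 5
    g(m=4) -> return 3  (same call as traced above)
  -> return 8
  g(m=5) -> return 5  (same call as traced above)
-> return 13

n_calls is incremented once per call, so count the calls in each subtree. Let C(m) = number of calls made by g(m).
C(0) = C(1) = 1 (base case, no recursion); C(m) = 1 + C(m - 1) + C(m - 2) otherwise.
C(2) = 1 + C(1) + C(0) = 1 + 1 + 1 = 3
C(3) = 1 + C(2) + C(1) = 1 + 3 + 1 = 5
C(4) = 1 + C(3) + C(2) = 1 + 5 + 3 = 9
C(5) = 1 + C(4) + C(3) = 1 + 9 + 5 = 15
C(6) = 1 + C(5) + C(4) = 1 + 15 + 9 = 25
C(7) = 1 + C(6) + C(5) = 1 + 25 + 15 = 41
n_calls = C(7) = 41

Final answer: 41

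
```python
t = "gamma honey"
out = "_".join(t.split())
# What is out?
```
Trace:
  t='gamma honey'
  t='gamma honey', out='gamma_honey'

Final answer: 'gamma_honey'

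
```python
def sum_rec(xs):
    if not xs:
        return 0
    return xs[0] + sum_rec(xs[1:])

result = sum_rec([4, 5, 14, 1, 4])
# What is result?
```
Call trace:
sum_rec(xs=[4, 5, 14, 1, 4])
  sum_rec(xs=[5, 14, 1, 4])
    sum_rec(xs=[14, 1, 4])
      sum_rec(xs=[1, 4])
        sum_rec(xs=[4])
          sum_rec(xs=[])
          -> return 0
        -> return 4
      -> return 5
    -> return 19
  -> return 24
-> return 28

Final answer: 28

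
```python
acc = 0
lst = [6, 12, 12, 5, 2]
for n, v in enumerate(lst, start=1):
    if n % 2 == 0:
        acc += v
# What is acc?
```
Trace:
  acc=0
  acc=0, n=1, v=6
  acc=12, n=2, v=12
  acc=12, n=3, v=12
  acc=17, n=4, v=5
  acc=17, n=5, v=2

Final answer: 17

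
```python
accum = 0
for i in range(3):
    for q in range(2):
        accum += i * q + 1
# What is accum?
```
Trace:
  accum=0
  accum=1, i=0, q=0
  accum=2, i=0, q=1
  accum=3, i=1, q=0
  accum=5, i=1, q=1
  accum=6, i=2, q=0
  accum=9, i=2, q=1

Final answer: 9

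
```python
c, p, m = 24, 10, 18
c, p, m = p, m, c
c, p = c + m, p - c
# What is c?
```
Trace:
  c=24, p=10, m=18
  c=10, p=18, m=24
  c=34, p=8, m=24

Final answer: 34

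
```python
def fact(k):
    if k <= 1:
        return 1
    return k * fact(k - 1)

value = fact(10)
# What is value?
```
Call trace:
fact(k=10)
  fact(k=9)
    fact(k=8)
      fact(k=7)
        fact(k=6)
          fact(k=5)
            fact(k=4)
              fact(k=3)
                fact(k=2)
                  fact(k=1)
                  -> return 1
                -> return 2
              -> return 6
            -> return 24
          -> return 120
        -> return 720
      -> return 5040
    -> return 40320
  -> return 362880
-> return 3628800

Final answer: 3628800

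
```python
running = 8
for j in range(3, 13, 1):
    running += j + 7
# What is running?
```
Trace:
  running=8
  running=18, j=3
  running=29, j=4
  running=41, j=5
  running=54, j=6
  running=68, j=7
  running=83, j=8
  running=99, j=9
  running=116, j=10
  running=134, j=11
  running=153, j=12

Final answer: 153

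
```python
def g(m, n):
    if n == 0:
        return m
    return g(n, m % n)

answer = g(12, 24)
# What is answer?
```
Call trace:
g(m=12, n=24)
  g(m=24, n=12)
    g(m=12, n=0)
    -> return 12
  -> return 12
-> return 12

Final answer: 12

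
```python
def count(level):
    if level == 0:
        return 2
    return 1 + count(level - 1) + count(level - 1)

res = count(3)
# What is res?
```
Call trace (a repeated sub-call is expanded the first time; later identical calls just restate its return value):
count(level=3)
  count(level=2)
    count(level=1)
      count(level=0)
      -> return 2
      count(level=0)
      -> return 2
    -> return 5
    count(level=1) -> return 5  (same call as traced above)
  -> return 11
  count(level=2) -> return 11  (same call as traced above)
-> return 23

Final answer: 23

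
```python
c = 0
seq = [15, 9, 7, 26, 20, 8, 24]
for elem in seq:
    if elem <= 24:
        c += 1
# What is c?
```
Trace:
  c=0
  c=1, elem=15
  c=2, elem=9
  c=3, elem=7
  c=3, elem=26
  c=4, elem=20
  c=5, elem=8
  c=6, elem=24

Final answer: 6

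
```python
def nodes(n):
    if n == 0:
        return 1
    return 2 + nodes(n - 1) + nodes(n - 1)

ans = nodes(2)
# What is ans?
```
Call trace (a repeated sub-call is expanded the first time; later identical calls just restate its return value):
nodes(n=2)
  nodes(n=1)
    nodes(n=0)
    -> return 1
    nodes(n=0)
    -> return 1
  -> return 4
  nodes(n=1) -> return 4  (same call as traced above)
-> return 10

Final answer: 10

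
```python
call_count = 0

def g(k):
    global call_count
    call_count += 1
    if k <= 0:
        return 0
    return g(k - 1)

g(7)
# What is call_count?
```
Call trace:
g(k=7)
  g(k=6)
    g(k=5)
      g(k=4)
        g(k=3)
          g(k=2)
            g(k=1)
              g(k=0)
              -> return 0
            -> return 0
          -> return 0
        -> return 0
      -> return 0
    -> return 0
  -> return 0
-> return 0

call_count is incremented once per call. g is entered once for each k = 7, 6, 5, 4, 3, 2, 1, 0 (the k <= 0 call returns without recursing), i.e. 7 + 1 calls.
call_count = 8

Final answer: 8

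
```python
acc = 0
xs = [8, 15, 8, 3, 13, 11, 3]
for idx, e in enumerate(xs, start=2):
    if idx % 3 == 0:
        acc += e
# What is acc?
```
Trace:
  acc=0
  acc=0, idx=2, e=8
  acc=15, idx=3, e=15
  acc=15, idx=4, e=8
  acc=15, idx=5, e=3
  acc=28, idx=6, e=13
  acc=28, idx=7, e=11
  acc=28, idx=8, e=3

Final answer: 28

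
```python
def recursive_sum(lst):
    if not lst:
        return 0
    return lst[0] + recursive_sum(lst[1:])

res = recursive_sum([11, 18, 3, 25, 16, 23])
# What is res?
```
Call trace:
recursive_sum(lst=[11, 18, 3, 25, 16, 23])
  recursive_sum(lst=[18, 3, 25, 16, 23])
    recursive_sum(lst=[3, 25, 16, 23])
      recursive_sum(lst=[25, 16, 23])
        recursive_sum(lst=[16, 23])
          recursive_sum(lst=[23])
            recursive_sum(lst=[])
            -> return 0
          -> return 23
        -> return 39
      -> return 64
    -> return 67
  -> return 85
-> return 96

Final answer: 96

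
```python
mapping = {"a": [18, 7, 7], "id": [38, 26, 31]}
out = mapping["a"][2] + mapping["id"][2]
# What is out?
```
Trace:
  mapping={'a': [18, 7, 7], 'id': [38, 26, 31]}
  mapping={'a': [18, 7, 7], 'id': [38, 26, 31]}, out=38

Final answer: 38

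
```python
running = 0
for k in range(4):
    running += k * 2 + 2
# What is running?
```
Trace:
  running=0
  running=2, k=0
  running=6, k=1
  running=12, k=2
  running=20, k=3

Final answer: 20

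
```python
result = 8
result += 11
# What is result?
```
Trace:
  result=8
  result=19

Final answer: 19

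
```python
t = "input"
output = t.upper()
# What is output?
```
Trace:
  t='input'
  t='input', output='INPUT'

Final answer: 'INPUT'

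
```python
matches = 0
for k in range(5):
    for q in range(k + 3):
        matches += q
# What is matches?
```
Trace:
  matches=0
  matches=0, k=0, q=0
  matches=1, k=0, q=1
  matches=3, k=0, q=2
  matches=3, k=1, q=0
  matches=4, k=1, q=1
  matches=6, k=1, q=2
  matches=9, k=1, q=3
  matches=9, k=2, q=0
  matches=10, k=2, q=1
  matches=12, k=2, q=2
  matches=15, k=2, q=3
  matches=19, k=2, q=4
  matches=19, k=3, q=0
  matches=20, k=3, q=1
  matches=22, k=3, q=2
  matches=25, k=3, q=3
  matches=29, k=3, q=4
  matches=34, k=3, q=5
  matches=34, k=4, q=0
  matches=35, k=4, q=1
  matches=37, k=4, q=2
  matches=40, k=4, q=3
  matches=44, k=4, q=4
  matches=49, k=4, q=5
  matches=55, k=4, q=6

Final answer: 55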